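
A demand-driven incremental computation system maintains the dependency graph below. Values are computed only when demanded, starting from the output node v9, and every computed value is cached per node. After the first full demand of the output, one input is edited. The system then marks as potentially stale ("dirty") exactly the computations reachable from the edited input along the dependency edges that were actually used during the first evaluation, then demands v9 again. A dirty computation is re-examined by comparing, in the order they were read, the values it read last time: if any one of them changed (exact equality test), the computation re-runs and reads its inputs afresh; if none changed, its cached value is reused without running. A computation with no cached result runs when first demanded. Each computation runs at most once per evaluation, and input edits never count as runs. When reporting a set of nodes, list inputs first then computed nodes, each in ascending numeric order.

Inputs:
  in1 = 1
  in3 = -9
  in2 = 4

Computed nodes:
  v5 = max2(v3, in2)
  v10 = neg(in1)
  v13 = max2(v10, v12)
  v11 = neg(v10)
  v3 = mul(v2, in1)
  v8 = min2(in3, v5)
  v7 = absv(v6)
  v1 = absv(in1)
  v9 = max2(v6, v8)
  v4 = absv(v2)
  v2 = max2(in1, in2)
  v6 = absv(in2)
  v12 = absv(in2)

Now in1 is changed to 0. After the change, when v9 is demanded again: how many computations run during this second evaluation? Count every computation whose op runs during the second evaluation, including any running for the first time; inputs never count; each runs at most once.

First evaluation (everything demanded from the output):
  v2 = max2(1, 4) = 4
  v3 = mul(4, 1) = 4
  v5 = max2(4, 4) = 4
  v6 = absv(4) = 4
  v8 = min2(-9, 4) = -9
  v9 = max2(4, -9) = 4

Propagation after the edit:
  v2: runs — in1 1->0; result 4 (same value as before).
  v3: runs — in1 1->0; result 0.
  v5: runs — v3 4->0; result 4 (same value as before).
  v8: checked — values it read are unchanged (in3 unchanged, v5 unchanged); reused cached -9 without running.
  v9: checked — values it read are unchanged (v6 unchanged, v8 unchanged); reused cached 4 without running.

Key observation: the cutoff stops propagation at v8 — its inputs' values are unchanged, so it reuses its cache.

Computations that run: v2, v3, v5 — 3 in total.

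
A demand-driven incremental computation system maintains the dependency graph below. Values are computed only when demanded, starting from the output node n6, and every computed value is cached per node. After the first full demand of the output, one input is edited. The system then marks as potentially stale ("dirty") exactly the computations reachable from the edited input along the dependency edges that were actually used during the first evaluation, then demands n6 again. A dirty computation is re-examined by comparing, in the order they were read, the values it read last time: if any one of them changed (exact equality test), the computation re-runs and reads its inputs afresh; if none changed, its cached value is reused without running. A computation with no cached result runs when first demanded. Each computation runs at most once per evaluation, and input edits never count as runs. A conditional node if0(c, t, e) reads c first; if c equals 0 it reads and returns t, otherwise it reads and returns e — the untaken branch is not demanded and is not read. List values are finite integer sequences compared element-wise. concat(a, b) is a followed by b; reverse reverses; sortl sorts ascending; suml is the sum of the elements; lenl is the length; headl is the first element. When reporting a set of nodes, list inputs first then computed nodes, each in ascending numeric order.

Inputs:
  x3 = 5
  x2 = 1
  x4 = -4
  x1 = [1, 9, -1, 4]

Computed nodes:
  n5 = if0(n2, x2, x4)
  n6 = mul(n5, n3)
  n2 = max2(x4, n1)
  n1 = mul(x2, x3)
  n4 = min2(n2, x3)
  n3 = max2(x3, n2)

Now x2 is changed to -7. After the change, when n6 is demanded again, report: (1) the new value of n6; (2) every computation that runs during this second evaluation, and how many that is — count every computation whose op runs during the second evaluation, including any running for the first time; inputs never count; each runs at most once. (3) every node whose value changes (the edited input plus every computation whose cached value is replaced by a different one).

First evaluation (everything demanded from the output):
  n1 = mul(1, 5) = 5
  n2 = max2(-4, 5) = 5
  n3 = max2(5, 5) = 5
  n5 = if0(n2=5 -> else branch x4) = -4
  n6 = mul(-4, 5) = -20

Propagation after the edit:
  n1: runs — x2 1->-7; result -35.
  n2: runs — n1 5->-35; result -4.
  n3: runs — n2 5->-4; result 5 (same value as before).
  n5: runs — n2 5->-4; result -4 (same value as before).
  n6: checked — values it read are unchanged (n5 unchanged, n3 unchanged); reused cached -20 without running.

Key observation: the cutoff stops propagation at n6 — its inputs' values are unchanged, so it reuses its cache.

New value of n6: -20.
Computations that run: n1, n2, n3, n5 — 4 in total.
Values that change: x2, n1, n2.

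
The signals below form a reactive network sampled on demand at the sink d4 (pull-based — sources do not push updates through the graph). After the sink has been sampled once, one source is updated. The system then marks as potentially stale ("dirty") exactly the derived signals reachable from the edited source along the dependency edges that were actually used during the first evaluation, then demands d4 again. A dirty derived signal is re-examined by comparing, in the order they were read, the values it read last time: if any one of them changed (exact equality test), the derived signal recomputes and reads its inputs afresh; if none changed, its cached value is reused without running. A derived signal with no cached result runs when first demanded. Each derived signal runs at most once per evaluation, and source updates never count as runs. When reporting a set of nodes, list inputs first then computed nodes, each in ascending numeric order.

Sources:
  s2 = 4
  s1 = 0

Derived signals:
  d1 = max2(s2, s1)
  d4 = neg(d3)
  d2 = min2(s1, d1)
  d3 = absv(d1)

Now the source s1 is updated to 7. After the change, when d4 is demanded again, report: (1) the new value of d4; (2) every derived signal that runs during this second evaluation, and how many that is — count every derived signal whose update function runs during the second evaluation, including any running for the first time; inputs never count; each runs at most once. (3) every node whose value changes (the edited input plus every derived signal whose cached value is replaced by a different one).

d4 now evaluates to -7.
Run set: d1, d3, d4 (3 run).
Changed values: s1, d1, d3, d4.

Initial pass — values computed on the first demand:
  d1 = max2(4, 0) = 4
  d3 = absv(4) = 4
  d4 = neg(4) = -4

Second demand — change propagation:
  d1: re-runs because s1 0->7; new result 7.
  d3: re-runs because d1 4->7; new result 7.
  d4: re-runs because d3 4->7; new result -7.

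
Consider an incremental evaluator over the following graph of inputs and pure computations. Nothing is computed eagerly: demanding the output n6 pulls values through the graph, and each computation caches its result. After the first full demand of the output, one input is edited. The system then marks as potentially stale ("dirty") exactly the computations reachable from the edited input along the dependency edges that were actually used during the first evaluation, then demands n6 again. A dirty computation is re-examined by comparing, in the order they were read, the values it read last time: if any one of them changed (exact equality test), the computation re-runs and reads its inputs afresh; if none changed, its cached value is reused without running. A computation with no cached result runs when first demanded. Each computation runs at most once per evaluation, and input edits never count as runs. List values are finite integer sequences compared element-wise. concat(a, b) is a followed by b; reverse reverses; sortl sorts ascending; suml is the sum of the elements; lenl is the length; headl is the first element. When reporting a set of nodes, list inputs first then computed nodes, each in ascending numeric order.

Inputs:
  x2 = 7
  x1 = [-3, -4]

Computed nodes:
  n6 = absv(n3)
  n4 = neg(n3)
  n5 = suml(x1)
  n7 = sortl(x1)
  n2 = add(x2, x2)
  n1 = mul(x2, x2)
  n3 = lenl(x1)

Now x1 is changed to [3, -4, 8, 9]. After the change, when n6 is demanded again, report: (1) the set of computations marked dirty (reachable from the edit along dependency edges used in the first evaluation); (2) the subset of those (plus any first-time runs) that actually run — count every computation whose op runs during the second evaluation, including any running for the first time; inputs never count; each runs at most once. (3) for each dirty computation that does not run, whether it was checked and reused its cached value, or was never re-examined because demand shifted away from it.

Initial pass — values computed on the first demand:
  n3 = lenl([-3, -4]) = 2
  n6 = absv(2) = 2

Second demand — change propagation:
  n3: re-runs because x1 [-3, -4]->[3, -4, 8, 9]; new result 4.
  n6: re-runs because n3 2->4; new result 4.

Dirty set: n3, n6.
Run set: n3, n6 (2 run).
All dirty computations ended up running.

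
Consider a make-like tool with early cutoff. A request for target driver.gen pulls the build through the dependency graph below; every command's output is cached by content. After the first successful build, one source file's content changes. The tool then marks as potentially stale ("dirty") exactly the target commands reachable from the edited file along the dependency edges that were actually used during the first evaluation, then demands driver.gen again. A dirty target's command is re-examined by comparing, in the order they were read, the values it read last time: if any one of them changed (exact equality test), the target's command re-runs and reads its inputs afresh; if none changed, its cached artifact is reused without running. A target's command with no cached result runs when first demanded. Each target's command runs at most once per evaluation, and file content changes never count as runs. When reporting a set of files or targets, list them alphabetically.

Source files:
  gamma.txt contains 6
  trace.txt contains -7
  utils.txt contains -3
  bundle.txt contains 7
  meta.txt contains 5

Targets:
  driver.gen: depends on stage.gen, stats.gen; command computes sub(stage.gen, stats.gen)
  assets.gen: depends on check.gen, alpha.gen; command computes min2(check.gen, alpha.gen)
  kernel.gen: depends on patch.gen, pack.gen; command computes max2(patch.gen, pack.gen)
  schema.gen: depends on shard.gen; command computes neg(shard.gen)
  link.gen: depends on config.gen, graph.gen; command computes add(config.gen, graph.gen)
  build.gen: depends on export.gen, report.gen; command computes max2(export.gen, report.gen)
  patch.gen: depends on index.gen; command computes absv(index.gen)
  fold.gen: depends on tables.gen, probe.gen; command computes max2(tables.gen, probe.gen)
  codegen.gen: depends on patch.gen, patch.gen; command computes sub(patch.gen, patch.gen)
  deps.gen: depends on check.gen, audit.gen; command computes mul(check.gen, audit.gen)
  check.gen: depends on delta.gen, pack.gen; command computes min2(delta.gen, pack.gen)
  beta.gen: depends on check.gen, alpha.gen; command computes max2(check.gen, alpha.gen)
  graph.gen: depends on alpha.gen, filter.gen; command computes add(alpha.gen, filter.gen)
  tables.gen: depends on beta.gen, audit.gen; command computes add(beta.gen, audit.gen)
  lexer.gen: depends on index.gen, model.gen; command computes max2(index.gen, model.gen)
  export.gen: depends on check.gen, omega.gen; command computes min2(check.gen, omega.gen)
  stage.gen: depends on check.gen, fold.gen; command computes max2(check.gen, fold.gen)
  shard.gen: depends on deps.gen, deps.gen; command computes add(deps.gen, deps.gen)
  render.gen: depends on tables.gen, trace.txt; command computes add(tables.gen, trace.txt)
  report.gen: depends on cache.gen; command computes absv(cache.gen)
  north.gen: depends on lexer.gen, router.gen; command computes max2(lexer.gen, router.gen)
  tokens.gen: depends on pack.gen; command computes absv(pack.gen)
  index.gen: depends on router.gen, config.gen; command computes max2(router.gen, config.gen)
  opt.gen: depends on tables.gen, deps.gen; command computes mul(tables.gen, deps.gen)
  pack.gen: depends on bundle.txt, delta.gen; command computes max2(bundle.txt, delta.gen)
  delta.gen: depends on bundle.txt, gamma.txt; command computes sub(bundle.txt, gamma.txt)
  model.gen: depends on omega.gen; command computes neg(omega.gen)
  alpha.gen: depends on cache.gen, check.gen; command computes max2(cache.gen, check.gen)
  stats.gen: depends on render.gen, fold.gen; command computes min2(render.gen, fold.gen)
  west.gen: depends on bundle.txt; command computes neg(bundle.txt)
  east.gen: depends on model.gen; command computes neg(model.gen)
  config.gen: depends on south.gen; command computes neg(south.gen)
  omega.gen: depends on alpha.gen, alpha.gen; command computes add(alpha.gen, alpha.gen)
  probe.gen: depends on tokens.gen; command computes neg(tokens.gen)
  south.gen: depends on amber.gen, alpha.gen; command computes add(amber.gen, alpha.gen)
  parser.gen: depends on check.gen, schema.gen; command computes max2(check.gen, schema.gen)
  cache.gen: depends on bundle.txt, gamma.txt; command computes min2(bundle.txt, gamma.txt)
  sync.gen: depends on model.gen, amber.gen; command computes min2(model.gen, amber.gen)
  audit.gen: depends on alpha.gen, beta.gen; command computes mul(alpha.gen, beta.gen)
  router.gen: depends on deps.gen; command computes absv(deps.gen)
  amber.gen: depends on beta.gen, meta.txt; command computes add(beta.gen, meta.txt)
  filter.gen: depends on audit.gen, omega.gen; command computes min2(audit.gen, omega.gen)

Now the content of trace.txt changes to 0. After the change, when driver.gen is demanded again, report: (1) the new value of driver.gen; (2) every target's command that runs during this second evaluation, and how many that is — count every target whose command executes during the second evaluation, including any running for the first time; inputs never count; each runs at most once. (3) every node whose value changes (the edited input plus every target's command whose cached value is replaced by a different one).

First demand of the output computes:
  cache.gen = min2(7, 6) = 6
  delta.gen = sub(7, 6) = 1
  pack.gen = max2(7, 1) = 7
  check.gen = min2(1, 7) = 1
  alpha.gen = max2(6, 1) = 6
  beta.gen = max2(1, 6) = 6
  audit.gen = mul(6, 6) = 36
  tables.gen = add(6, 36) = 42
  render.gen = add(42, -7) = 35
  tokens.gen = absv(7) = 7
  probe.gen = neg(7) = -7
  fold.gen = max2(42, -7) = 42
  stage.gen = max2(1, 42) = 42
  stats.gen = min2(35, 42) = 35
  driver.gen = sub(42, 35) = 7

After the edit, cleaning proceeds:
  render.gen: a read changed (trace.txt -7->0) — executes, giving 42.
  stats.gen: a read changed (render.gen 35->42) — executes, giving 42.
  driver.gen: a read changed (stats.gen 35->42) — executes, giving 0.

Demanding driver.gen again yields 0.
3 target commands run: driver.gen, render.gen, stats.gen.
The nodes whose values change: driver.gen, render.gen, stats.gen, trace.txt.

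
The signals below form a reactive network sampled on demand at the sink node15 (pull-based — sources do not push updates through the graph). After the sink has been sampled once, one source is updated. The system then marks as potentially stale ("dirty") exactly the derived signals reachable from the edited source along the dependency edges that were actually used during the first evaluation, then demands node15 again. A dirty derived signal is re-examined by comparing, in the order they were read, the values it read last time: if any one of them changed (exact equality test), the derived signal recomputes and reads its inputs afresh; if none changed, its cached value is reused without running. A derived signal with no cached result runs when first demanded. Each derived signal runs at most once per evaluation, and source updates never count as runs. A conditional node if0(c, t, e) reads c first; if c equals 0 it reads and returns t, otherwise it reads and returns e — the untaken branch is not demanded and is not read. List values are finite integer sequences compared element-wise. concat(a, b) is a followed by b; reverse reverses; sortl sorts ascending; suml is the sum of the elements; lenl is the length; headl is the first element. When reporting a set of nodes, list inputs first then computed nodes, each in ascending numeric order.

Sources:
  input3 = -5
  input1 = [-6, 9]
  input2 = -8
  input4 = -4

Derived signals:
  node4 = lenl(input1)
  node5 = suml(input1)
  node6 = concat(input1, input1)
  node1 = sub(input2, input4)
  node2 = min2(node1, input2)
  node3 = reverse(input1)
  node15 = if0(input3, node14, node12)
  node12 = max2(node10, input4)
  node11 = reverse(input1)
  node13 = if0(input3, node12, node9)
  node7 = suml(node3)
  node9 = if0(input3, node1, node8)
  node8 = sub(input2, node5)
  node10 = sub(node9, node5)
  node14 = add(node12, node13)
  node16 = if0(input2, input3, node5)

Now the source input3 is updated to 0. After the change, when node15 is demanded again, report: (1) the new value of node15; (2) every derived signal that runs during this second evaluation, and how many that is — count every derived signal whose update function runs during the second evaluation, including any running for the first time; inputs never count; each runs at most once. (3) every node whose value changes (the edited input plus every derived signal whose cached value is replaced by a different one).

node15 now evaluates to -8.
Run set: node1, node9, node10, node12, node13, node14, node15 (7 run).
Changed values: input3, node9, node10, node15.
The important point: the flipped condition pulls in fresh nodes; node1, node13, node14 run for the first time.

Initial pass — values computed on the first demand:
  node5 = suml([-6, 9]) = 3
  node8 = sub(-8, 3) = -11
  node9 = if0(input3=-5 -> else branch node8) = -11
  node10 = sub(-11, 3) = -14
  node12 = max2(-14, -4) = -4
  node15 = if0(input3=-5 -> else branch node12) = -4

Second demand — change propagation:
  node1: newly demanded (no cache) — executes and yields -4.
  node9: re-runs because input3 -5->0; new result -4.
  node10: re-runs because node9 -11->-4; new result -7.
  node12: re-runs because node10 -14->-7; new result -4 (unchanged).
  node13: newly demanded (no cache) — executes and yields -4.
  node14: newly demanded (no cache) — executes and yields -8.
  node15: re-runs because input3 -5->0; new result -8.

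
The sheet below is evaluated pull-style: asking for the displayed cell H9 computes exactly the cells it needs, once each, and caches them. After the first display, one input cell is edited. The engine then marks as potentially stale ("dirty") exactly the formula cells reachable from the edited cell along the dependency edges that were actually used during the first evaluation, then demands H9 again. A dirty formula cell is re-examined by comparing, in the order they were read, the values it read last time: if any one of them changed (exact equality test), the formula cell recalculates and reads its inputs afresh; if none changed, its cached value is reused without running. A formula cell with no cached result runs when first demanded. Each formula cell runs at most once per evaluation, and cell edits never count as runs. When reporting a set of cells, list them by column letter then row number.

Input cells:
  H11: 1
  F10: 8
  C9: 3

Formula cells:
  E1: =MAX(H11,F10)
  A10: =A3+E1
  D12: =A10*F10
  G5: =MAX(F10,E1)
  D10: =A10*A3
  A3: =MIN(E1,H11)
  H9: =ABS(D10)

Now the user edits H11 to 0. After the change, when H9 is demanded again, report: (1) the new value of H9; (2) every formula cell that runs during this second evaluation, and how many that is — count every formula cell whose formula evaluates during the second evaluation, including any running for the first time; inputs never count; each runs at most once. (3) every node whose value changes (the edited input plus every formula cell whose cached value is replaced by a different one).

Demanding H9 again yields 0.
5 formula cells run: A3, A10, D10, E1, H9.
The nodes whose values change: A3, A10, D10, H9, H11.

First demand of the output computes:
  E1 = MAX(1, 8) = 8
  A3 = MIN(8, 1) = 1
  A10 = 1 + 8 = 9
  D10 = 9 * 1 = 9
  H9 = ABS(9) = 9

After the edit, cleaning proceeds:
  E1: a read changed (H11 1->0) — executes, giving 8 — identical to its old value.
  A3: a read changed (H11 1->0) — executes, giving 0.
  A10: a read changed (A3 1->0) — executes, giving 8.
  D10: a read changed (A10 9->8; A3 1->0) — executes, giving 0.
  H9: a read changed (D10 9->0) — executes, giving 0.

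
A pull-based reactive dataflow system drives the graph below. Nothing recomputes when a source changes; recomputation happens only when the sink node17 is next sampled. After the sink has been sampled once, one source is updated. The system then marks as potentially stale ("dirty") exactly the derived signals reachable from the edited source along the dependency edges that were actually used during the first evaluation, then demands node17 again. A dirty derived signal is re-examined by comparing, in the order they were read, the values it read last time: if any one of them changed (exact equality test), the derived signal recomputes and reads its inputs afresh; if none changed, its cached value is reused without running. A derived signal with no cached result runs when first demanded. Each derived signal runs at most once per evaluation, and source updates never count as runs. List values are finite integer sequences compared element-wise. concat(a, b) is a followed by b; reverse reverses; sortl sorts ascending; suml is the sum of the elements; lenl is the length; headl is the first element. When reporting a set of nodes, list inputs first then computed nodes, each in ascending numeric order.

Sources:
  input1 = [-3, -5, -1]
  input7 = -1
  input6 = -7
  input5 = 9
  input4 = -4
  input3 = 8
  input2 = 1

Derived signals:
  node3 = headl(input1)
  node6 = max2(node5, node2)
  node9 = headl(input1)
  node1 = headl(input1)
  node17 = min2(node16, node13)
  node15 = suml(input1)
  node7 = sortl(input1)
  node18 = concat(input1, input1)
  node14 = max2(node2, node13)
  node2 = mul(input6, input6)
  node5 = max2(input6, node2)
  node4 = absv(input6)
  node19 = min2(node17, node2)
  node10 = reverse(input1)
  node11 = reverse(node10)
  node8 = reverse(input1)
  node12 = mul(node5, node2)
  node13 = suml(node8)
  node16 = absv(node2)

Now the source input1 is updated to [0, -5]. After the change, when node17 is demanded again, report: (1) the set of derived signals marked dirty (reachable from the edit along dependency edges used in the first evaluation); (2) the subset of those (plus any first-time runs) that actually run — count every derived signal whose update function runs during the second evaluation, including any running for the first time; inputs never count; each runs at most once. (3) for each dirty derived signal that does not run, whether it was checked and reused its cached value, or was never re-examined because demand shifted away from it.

First evaluation (everything demanded from the output):
  node2 = mul(-7, -7) = 49
  node8 = reverse([-3, -5, -1]) = [-1, -5, -3]
  node13 = suml([-1, -5, -3]) = -9
  node16 = absv(49) = 49
  node17 = min2(49, -9) = -9

Propagation after the edit:
  node8: runs — input1 [-3, -5, -1]->[0, -5]; result [-5, 0].
  node13: runs — node8 [-1, -5, -3]->[-5, 0]; result -5.
  node17: runs — node13 -9->-5; result -5.

Marked dirty: node8, node13, node17.
Derived signals that run: node8, node13, node17 — 3 in total.
Every dirty derived signal ran.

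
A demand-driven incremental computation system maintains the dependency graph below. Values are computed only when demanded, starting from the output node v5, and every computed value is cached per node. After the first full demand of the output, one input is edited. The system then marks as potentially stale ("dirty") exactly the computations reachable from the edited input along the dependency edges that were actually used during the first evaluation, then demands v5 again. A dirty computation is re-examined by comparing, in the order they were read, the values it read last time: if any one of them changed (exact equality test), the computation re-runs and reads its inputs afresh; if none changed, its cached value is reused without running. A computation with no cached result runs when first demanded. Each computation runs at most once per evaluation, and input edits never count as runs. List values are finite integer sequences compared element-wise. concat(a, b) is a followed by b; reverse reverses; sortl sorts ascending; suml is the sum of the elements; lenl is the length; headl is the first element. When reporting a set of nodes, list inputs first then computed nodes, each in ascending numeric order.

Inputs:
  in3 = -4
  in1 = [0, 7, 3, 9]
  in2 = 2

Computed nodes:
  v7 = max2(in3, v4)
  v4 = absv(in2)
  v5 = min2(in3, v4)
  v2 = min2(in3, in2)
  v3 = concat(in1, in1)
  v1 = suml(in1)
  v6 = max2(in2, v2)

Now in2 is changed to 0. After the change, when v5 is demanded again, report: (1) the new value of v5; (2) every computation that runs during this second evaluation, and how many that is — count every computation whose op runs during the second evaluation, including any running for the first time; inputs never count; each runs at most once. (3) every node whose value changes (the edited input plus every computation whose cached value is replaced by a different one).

First evaluation (everything demanded from the output):
  v4 = absv(2) = 2
  v5 = min2(-4, 2) = -4

Propagation after the edit:
  v4: runs — in2 2->0; result 0.
  v5: runs — v4 2->0; result -4 (same value as before).

New value of v5: -4.
Computations that run: v4, v5 — 2 in total.
Values that change: in2, v4.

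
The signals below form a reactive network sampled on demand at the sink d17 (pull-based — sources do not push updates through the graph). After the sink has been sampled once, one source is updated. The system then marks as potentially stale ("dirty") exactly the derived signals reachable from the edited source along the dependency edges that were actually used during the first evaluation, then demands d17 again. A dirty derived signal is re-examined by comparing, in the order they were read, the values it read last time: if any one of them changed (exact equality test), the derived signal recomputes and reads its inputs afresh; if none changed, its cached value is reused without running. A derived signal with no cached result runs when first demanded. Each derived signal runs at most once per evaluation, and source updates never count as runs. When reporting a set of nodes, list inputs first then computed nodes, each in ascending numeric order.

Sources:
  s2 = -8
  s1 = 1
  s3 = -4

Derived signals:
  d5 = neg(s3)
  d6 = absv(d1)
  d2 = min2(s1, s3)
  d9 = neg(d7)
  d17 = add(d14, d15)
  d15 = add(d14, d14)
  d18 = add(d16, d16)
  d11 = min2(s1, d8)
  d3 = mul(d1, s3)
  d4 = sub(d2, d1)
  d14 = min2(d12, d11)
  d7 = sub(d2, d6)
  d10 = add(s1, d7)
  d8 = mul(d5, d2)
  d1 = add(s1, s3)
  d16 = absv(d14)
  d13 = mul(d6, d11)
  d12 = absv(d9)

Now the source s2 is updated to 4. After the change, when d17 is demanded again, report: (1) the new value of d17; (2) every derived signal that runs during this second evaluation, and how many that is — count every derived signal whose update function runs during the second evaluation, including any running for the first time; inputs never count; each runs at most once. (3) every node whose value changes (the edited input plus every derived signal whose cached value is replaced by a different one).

d17 now evaluates to -48.
Run set: none (0 run).
Changed values: s2.
The important point: nothing the output needs ever reads s2, so the edit is invisible to it.

Initial pass — values computed on the first demand:
  d1 = add(1, -4) = -3
  d2 = min2(1, -4) = -4
  d5 = neg(-4) = 4
  d6 = absv(-3) = 3
  d7 = sub(-4, 3) = -7
  d8 = mul(4, -4) = -16
  d9 = neg(-7) = 7
  d11 = min2(1, -16) = -16
  d12 = absv(7) = 7
  d14 = min2(7, -16) = -16
  d15 = add(-16, -16) = -32
  d17 = add(-16, -32) = -48

Second demand — change propagation:
  no demanded computation ever read s2, so the edit dirties nothing and nothing runs.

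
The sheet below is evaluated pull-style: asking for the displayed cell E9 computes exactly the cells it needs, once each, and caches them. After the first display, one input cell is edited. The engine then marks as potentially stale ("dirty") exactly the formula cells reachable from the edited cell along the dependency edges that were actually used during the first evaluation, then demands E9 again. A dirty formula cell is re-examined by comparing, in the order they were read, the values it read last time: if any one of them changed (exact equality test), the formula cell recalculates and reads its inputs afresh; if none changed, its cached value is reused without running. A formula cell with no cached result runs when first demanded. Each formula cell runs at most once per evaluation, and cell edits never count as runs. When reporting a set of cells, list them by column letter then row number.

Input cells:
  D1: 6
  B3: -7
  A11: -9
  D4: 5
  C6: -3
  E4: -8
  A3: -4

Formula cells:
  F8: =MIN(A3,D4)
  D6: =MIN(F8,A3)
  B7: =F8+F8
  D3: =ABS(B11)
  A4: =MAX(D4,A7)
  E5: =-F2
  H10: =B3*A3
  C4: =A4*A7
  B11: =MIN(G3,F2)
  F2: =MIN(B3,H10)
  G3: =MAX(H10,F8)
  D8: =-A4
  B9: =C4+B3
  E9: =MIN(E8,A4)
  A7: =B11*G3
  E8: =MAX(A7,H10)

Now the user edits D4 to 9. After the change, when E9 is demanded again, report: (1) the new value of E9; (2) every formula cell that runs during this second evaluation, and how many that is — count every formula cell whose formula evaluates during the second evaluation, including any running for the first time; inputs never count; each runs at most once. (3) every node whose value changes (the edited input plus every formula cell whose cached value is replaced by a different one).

First demand of the output computes:
  F8 = MIN(-4, 5) = -4
  H10 = -7 * -4 = 28
  F2 = MIN(-7, 28) = -7
  G3 = MAX(28, -4) = 28
  B11 = MIN(28, -7) = -7
  A7 = -7 * 28 = -196
  A4 = MAX(5, -196) = 5
  E8 = MAX(-196, 28) = 28
  E9 = MIN(28, 5) = 5

After the edit, cleaning proceeds:
  F8: a read changed (D4 5->9) — executes, giving -4 — identical to its old value.
  G3: dirty, but its reads are unchanged (H10 unchanged, F8 unchanged); cached 28 stands.
  B11: dirty, but its reads are unchanged (G3 unchanged, F2 unchanged); cached -7 stands.
  A7: dirty, but its reads are unchanged (B11 unchanged, G3 unchanged); cached -196 stands.
  A4: a read changed (D4 5->9) — executes, giving 9.
  E8: dirty, but its reads are unchanged (A7 unchanged, H10 unchanged); cached 28 stands.
  E9: a read changed (A4 5->9) — executes, giving 9.

Note where the cutoff bites: G3 is checked, finds nothing changed, and keeps its cache.

Demanding E9 again yields 9.
3 formula cells run: A4, E9, F8.
The nodes whose values change: A4, D4, E9.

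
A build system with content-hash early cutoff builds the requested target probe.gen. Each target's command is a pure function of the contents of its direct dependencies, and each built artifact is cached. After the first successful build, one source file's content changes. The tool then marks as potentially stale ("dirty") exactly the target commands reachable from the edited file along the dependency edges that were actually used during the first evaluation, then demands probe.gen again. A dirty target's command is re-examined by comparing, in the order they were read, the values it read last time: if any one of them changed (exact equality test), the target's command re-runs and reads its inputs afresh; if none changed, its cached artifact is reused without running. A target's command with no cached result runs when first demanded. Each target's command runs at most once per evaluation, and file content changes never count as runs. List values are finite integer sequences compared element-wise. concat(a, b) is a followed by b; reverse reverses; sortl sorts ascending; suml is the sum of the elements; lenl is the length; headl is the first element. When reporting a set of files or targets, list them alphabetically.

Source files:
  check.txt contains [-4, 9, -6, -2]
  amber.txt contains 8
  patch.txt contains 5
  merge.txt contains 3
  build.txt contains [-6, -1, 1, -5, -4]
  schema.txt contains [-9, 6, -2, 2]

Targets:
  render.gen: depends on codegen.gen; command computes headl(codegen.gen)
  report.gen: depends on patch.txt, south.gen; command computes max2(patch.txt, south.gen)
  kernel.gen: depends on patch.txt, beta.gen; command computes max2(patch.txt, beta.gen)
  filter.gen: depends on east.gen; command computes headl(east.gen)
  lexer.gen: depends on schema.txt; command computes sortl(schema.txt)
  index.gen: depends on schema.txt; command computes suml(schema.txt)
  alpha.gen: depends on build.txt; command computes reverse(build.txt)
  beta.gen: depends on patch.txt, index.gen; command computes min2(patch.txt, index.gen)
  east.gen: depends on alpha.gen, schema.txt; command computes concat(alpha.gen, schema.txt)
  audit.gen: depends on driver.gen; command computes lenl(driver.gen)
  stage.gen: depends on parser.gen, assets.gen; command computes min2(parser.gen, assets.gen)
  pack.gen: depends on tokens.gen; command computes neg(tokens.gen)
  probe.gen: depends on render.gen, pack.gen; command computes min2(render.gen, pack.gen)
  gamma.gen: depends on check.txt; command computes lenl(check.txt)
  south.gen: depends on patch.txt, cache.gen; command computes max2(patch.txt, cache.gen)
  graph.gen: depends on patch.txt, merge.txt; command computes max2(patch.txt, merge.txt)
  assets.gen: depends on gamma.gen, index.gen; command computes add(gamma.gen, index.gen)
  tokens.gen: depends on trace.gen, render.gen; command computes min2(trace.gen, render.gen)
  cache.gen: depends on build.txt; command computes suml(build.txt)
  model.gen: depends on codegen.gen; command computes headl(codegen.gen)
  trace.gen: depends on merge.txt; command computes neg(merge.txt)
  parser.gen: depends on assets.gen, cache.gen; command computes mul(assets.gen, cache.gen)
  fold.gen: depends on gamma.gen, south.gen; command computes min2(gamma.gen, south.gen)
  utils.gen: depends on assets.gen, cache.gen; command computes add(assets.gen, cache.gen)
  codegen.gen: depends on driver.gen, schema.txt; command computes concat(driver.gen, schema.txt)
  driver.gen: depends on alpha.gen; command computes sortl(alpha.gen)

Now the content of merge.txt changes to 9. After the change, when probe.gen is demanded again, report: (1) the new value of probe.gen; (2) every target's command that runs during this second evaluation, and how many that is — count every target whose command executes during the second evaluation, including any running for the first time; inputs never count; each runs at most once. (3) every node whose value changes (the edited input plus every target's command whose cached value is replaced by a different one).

New value of probe.gen: -6.
Target commands that run: pack.gen, probe.gen, tokens.gen, trace.gen — 4 in total.
Values that change: merge.txt, pack.gen, tokens.gen, trace.gen.

First evaluation (everything demanded from the output):
  alpha.gen = reverse([-6, -1, 1, -5, -4]) = [-4, -5, 1, -1, -6]
  driver.gen = sortl([-4, -5, 1, -1, -6]) = [-6, -5, -4, -1, 1]
  codegen.gen = concat([-6, -5, -4, -1, 1], [-9, 6, -2, 2]) = [-6, -5, -4, -1, 1, -9, 6, -2, 2]
  render.gen = headl([-6, -5, -4, -1, 1, -9, 6, -2, 2]) = -6
  trace.gen = neg(3) = -3
  tokens.gen = min2(-3, -6) = -6
  pack.gen = neg(-6) = 6
  probe.gen = min2(-6, 6) = -6

Propagation after the edit:
  trace.gen: runs — merge.txt 3->9; result -9.
  tokens.gen: runs — trace.gen -3->-9; result -9.
  pack.gen: runs — tokens.gen -6->-9; result 9.
  probe.gen: runs — pack.gen 6->9; result -6 (same value as before).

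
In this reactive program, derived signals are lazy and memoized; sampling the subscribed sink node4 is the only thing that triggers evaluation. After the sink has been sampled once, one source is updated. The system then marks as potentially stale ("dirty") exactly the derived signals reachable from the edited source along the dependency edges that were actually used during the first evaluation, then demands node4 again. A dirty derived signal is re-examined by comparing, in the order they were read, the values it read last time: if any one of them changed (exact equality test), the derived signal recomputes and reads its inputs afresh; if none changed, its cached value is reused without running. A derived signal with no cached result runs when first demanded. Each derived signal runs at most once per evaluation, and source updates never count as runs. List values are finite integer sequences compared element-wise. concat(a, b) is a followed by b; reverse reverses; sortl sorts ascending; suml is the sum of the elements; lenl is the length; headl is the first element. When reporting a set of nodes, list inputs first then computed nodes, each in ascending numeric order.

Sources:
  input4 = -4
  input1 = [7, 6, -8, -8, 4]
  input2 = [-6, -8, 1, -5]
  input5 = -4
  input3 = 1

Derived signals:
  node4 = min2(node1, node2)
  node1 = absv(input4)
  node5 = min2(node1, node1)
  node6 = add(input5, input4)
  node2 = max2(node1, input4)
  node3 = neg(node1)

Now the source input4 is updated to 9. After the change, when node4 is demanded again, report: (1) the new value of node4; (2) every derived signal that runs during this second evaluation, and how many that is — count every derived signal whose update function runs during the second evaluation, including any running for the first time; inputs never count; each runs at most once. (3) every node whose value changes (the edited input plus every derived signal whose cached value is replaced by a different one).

First demand of the output computes:
  node1 = absv(-4) = 4
  node2 = max2(4, -4) = 4
  node4 = min2(4, 4) = 4

After the edit, cleaning proceeds:
  node1: a read changed (input4 -4->9) — executes, giving 9.
  node2: a read changed (node1 4->9; input4 -4->9) — executes, giving 9.
  node4: a read changed (node1 4->9; node2 4->9) — executes, giving 9.

Demanding node4 again yields 9.
3 derived signals run: node1, node2, node4.
The nodes whose values change: input4, node1, node2, node4.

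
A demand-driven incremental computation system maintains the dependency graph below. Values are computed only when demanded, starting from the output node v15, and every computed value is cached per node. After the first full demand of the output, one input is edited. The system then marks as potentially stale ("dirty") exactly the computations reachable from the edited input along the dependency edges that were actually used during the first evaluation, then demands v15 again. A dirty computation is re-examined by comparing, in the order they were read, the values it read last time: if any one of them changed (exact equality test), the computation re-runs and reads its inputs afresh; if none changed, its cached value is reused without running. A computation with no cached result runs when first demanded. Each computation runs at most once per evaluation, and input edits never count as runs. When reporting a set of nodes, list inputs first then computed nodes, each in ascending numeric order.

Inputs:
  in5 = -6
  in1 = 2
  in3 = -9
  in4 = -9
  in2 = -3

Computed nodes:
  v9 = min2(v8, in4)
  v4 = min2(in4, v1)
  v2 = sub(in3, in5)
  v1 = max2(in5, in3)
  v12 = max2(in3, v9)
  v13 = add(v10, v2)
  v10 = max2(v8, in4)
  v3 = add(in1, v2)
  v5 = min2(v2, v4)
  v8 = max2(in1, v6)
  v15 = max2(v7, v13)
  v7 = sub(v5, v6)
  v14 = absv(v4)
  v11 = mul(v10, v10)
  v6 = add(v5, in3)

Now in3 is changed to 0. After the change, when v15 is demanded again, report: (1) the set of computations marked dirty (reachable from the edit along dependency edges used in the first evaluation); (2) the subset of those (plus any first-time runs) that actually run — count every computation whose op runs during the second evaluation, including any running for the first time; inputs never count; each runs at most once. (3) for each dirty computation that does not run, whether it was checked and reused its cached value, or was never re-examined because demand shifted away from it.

Marked dirty: v1, v2, v4, v5, v6, v7, v8, v10, v13, v15.
Computations that run: v1, v2, v4, v5, v6, v7, v8, v13, v15 — 9 in total.
Checked but reused from cache: v10.
Key observation: the cutoff stops propagation at v10 — its inputs' values are unchanged, so it reuses its cache.

First evaluation (everything demanded from the output):
  v1 = max2(-6, -9) = -6
  v2 = sub(-9, -6) = -3
  v4 = min2(-9, -6) = -9
  v5 = min2(-3, -9) = -9
  v6 = add(-9, -9) = -18
  v7 = sub(-9, -18) = 9
  v8 = max2(2, -18) = 2
  v10 = max2(2, -9) = 2
  v13 = add(2, -3) = -1
  v15 = max2(9, -1) = 9

Propagation after the edit:
  v1: runs — in3 -9->0; result 0.
  v2: runs — in3 -9->0; result 6.
  v4: runs — v1 -6->0; result -9 (same value as before).
  v5: runs — v2 -3->6; result -9 (same value as before).
  v6: runs — in3 -9->0; result -9.
  v7: runs — v6 -18->-9; result 0.
  v8: runs — v6 -18->-9; result 2 (same value as before).
  v10: checked — values it read are unchanged (v8 unchanged, in4 unchanged); reused cached 2 without running.
  v13: runs — v2 -3->6; result 8.
  v15: runs — v7 9->0; v13 -1->8; result 8.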